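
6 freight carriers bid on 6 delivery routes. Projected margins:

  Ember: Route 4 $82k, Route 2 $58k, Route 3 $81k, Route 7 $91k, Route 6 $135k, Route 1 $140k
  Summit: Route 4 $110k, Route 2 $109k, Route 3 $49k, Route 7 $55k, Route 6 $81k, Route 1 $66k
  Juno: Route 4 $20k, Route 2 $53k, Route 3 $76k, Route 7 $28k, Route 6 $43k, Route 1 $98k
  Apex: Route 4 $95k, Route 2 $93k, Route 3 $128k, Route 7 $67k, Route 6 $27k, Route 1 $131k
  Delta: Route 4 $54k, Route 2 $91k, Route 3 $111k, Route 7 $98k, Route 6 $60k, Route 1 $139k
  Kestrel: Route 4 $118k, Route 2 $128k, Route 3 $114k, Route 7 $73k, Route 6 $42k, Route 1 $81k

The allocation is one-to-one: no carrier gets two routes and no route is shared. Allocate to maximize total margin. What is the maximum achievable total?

Maximum total: $697k

Optimal: Ember→Route 6 ($135k), Summit→Route 4 ($110k), Juno→Route 1 ($98k), Apex→Route 3 ($128k), Delta→Route 7 ($98k), Kestrel→Route 2 ($128k) — total 135+110+98+128+98+128 = $697k.
Row-greedy (each carrier in turn takes its best remaining route) gives $559k, worse by 138.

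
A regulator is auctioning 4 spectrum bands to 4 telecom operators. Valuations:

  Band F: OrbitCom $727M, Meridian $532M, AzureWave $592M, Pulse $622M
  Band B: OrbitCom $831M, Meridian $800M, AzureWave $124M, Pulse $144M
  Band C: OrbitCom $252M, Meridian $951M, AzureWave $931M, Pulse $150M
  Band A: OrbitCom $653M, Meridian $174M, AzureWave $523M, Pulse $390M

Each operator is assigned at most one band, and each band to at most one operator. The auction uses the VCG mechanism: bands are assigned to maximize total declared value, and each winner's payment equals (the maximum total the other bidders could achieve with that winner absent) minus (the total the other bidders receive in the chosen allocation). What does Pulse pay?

Efficient allocation: OrbitCom→Band A ($653M), Meridian→Band B ($800M), AzureWave→Band C ($931M), Pulse→Band F ($622M); total welfare W = $3006M.
Pulse receives Band F at value $622M, so the others get W − 622 = $2384M.
Without Pulse: best allocation of the remaining 3 bidders over all 4 bands is OrbitCom→Band F ($727M), Meridian→Band B ($800M), AzureWave→Band C ($931M), total $2458M.
VCG payment = (others' best without Pulse) − (others' welfare with Pulse) = 2458 − 2384 = $74M.

Pulse pays $74M.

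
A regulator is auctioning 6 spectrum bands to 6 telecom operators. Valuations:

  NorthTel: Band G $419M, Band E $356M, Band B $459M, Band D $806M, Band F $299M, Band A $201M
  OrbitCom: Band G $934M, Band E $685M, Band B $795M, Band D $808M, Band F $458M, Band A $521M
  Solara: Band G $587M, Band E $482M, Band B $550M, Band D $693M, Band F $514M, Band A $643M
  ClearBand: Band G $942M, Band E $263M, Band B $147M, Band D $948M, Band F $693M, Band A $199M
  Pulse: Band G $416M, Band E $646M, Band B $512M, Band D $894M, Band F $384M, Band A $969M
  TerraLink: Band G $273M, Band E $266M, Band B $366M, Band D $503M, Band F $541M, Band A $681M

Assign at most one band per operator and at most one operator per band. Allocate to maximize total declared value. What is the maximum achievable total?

This is a one-to-one assignment (maximum-weight bipartite matching).
Optimal: NorthTel→Band D ($806M), OrbitCom→Band B ($795M), Solara→Band E ($482M), ClearBand→Band G ($942M), Pulse→Band A ($969M), TerraLink→Band F ($541M) — total 806+795+482+942+969+541 = $4535M.
Max-entry greedy (repeatedly take the single best remaining cell) gives $4298M, worse by 237.
Next-best assignment: NorthTel→Band D, OrbitCom→Band E, Solara→Band B, ClearBand→Band G, Pulse→Band A, TerraLink→Band F = $4493M.
Swapping OrbitCom↔Solara (OrbitCom→Band E $685M, Solara→Band B $550M) loses 42.
Checked against all permutations: $4535M is optimal.

Maximum total: $4535M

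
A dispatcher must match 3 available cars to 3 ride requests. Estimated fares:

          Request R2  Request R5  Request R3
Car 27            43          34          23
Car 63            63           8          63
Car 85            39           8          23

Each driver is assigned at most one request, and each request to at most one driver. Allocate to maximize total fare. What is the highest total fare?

Maximum total: $136

Optimal: Car 27→Request R5 ($34), Car 63→Request R3 ($63), Car 85→Request R2 ($39) — total 34+63+39 = $136.
Next-best assignment: Car 27→Request R5, Car 63→Request R2, Car 85→Request R3 = $120.
No other one-to-one assignment exceeds $136.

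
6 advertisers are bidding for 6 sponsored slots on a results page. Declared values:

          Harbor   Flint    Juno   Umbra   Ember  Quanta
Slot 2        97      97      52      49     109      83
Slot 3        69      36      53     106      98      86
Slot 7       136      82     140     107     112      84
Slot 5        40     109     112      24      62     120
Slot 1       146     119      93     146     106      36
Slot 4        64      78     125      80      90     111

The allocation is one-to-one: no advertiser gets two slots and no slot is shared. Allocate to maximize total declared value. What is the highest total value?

Treat this as an assignment problem: match each advertiser to one slot.
Optimal: Harbor→Slot 7 ($136), Flint→Slot 2 ($97), Juno→Slot 4 ($125), Umbra→Slot 1 ($146), Ember→Slot 3 ($98), Quanta→Slot 5 ($120) — total 136+97+125+146+98+120 = $722.
Next-best assignment: Harbor→Slot 1, Flint→Slot 5, Juno→Slot 7, Umbra→Slot 3, Ember→Slot 2, Quanta→Slot 4 = $721.

Max total: $722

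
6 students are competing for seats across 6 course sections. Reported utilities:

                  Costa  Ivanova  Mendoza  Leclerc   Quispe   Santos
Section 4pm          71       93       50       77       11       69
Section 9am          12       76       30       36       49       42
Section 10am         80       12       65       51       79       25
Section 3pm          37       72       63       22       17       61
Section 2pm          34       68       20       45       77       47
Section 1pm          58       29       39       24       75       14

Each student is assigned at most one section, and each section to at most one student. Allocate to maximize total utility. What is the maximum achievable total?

This is the linear assignment problem.
Optimal: Costa→Section 10am (80 points), Ivanova→Section 9am (76 points), Mendoza→Section 3pm (63 points), Leclerc→Section 4pm (77 points), Quispe→Section 1pm (75 points), Santos→Section 2pm (47 points) — total 80+76+63+77+75+47 = 418 points.
Next-best assignment: Costa→Section 1pm, Ivanova→Section 9am, Mendoza→Section 10am, Leclerc→Section 4pm, Quispe→Section 2pm, Santos→Section 3pm = 414 points.

Maximum total: 418 points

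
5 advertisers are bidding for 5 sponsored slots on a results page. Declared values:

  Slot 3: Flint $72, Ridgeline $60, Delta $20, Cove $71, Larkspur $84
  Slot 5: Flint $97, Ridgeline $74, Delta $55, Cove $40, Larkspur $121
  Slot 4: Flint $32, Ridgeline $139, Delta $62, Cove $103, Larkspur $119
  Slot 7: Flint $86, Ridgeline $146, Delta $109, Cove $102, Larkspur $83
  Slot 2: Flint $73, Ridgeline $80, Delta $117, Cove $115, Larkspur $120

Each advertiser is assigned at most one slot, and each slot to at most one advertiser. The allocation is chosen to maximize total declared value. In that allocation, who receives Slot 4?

This is the linear assignment problem.
Optimal: Flint→Slot 3 ($72), Ridgeline→Slot 7 ($146), Delta→Slot 2 ($117), Cove→Slot 4 ($103), Larkspur→Slot 5 ($121) — total 72+146+117+103+121 = $559.
Column-greedy (each slot in turn goes to its best remaining advertiser) gives $544, worse by 15.
Next-best assignment: Flint→Slot 3, Ridgeline→Slot 4, Delta→Slot 7, Cove→Slot 2, Larkspur→Slot 5 = $556.
Every other assignment is strictly worse.
Cove's own top slot is Slot 2 ($115), but forcing Cove→Slot 2 and reassigning the rest optimally gives only $556 — worse by 3.

Cove receives Slot 4.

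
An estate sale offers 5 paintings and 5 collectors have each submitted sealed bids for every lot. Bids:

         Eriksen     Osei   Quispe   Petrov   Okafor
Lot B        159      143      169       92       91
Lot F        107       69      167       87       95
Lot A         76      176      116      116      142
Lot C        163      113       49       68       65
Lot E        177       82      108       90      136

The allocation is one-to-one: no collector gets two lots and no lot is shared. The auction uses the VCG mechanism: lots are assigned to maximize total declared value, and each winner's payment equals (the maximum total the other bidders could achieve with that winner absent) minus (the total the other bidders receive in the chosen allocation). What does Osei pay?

Efficient allocation: Eriksen→Lot C ($163), Osei→Lot A ($176), Quispe→Lot F ($167), Petrov→Lot B ($92), Okafor→Lot E ($136); total welfare W = $734.
Osei receives Lot A at value $176, so the others get W − 176 = $558.
Without Osei: best allocation of the remaining 4 bidders over all 5 lots is Eriksen→Lot C ($163), Quispe→Lot B ($169), Petrov→Lot A ($116), Okafor→Lot E ($136), total $584.
VCG payment = (others' best without Osei) − (others' welfare with Osei) = 584 − 558 = $26.

Osei pays $26.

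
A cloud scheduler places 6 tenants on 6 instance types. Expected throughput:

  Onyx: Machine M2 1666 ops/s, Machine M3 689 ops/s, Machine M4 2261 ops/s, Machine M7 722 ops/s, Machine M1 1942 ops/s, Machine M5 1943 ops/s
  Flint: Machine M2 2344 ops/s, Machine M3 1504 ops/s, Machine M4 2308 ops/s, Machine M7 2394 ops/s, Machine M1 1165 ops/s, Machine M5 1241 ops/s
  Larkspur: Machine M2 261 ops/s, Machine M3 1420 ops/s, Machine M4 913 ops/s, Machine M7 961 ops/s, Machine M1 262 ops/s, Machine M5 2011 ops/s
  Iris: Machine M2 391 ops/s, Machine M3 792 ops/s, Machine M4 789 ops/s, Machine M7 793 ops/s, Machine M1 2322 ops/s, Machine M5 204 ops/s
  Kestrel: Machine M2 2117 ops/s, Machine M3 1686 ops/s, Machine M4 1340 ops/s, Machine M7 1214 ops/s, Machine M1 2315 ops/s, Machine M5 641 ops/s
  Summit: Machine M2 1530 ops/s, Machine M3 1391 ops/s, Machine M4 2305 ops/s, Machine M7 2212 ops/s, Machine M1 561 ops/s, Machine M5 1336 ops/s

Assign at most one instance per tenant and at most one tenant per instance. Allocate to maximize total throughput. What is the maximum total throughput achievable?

Optimal: Onyx→Machine M4 (2261 ops/s), Flint→Machine M2 (2344 ops/s), Larkspur→Machine M5 (2011 ops/s), Iris→Machine M1 (2322 ops/s), Kestrel→Machine M3 (1686 ops/s), Summit→Machine M7 (2212 ops/s) — total 2261+2344+2011+2322+1686+2212 = 12836 ops/s.
Column-greedy (each instance in turn goes to its best remaining tenant) gives 11561 ops/s, worse by 1275.
Checked against all permutations: 12836 ops/s is optimal.

Max total: 12836 ops/s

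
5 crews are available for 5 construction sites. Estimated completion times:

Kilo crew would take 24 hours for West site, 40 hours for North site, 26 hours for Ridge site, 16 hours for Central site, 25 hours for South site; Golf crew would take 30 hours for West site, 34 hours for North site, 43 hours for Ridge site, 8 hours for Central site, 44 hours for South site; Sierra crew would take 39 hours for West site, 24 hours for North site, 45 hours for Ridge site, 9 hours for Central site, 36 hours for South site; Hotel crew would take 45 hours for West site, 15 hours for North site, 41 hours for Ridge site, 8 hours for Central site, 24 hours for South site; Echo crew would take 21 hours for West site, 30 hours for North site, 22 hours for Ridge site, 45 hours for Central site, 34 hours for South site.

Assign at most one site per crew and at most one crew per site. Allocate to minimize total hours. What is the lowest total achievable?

This is a one-to-one assignment (minimum-cost bipartite matching).
Optimal: Kilo crew→South site (25 hours), Golf crew→West site (30 hours), Sierra crew→Central site (9 hours), Hotel crew→North site (15 hours), Echo crew→Ridge site (22 hours) — total 25+30+9+15+22 = 101 hours.
Row-greedy (each crew in turn takes its cheapest remaining site) gives 116 hours, worse by 15.
Next-best assignment: Kilo crew→West site, Golf crew→Central site, Sierra crew→North site, Hotel crew→South site, Echo crew→Ridge site = 102 hours.
Swapping Golf crew↔Sierra crew (Golf crew→Central site 8 hours, Sierra crew→West site 39 hours) adds 8.
Every other assignment is strictly worse.

Min total: 101 hours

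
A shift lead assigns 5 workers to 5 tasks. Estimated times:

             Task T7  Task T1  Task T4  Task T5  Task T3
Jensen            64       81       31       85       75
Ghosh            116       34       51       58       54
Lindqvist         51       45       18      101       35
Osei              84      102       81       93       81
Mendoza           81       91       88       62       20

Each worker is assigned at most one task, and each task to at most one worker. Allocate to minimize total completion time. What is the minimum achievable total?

Minimum total: 229 min

Optimal: Jensen→Task T7 (64 min), Ghosh→Task T1 (34 min), Lindqvist→Task T4 (18 min), Osei→Task T5 (93 min), Mendoza→Task T3 (20 min) — total 64+34+18+93+20 = 229 min.
Column-greedy (each task in turn goes to its cheapest remaining worker) gives 259 min, worse by 30.
Swapping Mendoza↔Osei (Mendoza→Task T5 62 min, Osei→Task T3 81 min) adds 30.
Checked against all permutations: 229 min is optimal.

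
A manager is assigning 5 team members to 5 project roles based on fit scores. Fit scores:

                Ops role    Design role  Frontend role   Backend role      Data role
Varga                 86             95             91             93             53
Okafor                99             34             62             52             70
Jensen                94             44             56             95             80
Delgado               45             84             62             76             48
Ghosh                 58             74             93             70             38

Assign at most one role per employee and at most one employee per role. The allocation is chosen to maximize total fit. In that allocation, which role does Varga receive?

Varga receives Backend role.

This is the linear assignment problem.
Optimal: Varga→Backend role (93 pts), Okafor→Ops role (99 pts), Jensen→Data role (80 pts), Delgado→Design role (84 pts), Ghosh→Frontend role (93 pts) — total 93+99+80+84+93 = 449 pts.
Row-greedy (each employee in turn takes its best remaining role) gives 389 pts, worse by 60.
Next-best assignment: Varga→Design role, Okafor→Ops role, Jensen→Data role, Delgado→Backend role, Ghosh→Frontend role = 443 pts.
Every other assignment is strictly worse.
Varga's own top role is Design role (95 pts), but forcing Varga→Design role and reassigning the rest optimally gives only 443 pts — worse by 6.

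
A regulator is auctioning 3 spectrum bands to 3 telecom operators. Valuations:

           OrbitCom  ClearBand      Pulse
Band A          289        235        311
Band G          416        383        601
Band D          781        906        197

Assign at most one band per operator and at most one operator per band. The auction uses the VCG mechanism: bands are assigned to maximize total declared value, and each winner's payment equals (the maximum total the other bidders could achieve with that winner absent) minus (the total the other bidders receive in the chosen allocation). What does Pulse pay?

Efficient allocation: OrbitCom→Band A ($289M), ClearBand→Band D ($906M), Pulse→Band G ($601M); total welfare W = $1796M.
Pulse receives Band G at value $601M, so the others get W − 601 = $1195M.
Without Pulse: best allocation of the remaining 2 bidders over all 3 bands is OrbitCom→Band G ($416M), ClearBand→Band D ($906M), total $1322M.
VCG payment = (others' best without Pulse) − (others' welfare with Pulse) = 1322 − 1195 = $127M.

Pulse pays $127M.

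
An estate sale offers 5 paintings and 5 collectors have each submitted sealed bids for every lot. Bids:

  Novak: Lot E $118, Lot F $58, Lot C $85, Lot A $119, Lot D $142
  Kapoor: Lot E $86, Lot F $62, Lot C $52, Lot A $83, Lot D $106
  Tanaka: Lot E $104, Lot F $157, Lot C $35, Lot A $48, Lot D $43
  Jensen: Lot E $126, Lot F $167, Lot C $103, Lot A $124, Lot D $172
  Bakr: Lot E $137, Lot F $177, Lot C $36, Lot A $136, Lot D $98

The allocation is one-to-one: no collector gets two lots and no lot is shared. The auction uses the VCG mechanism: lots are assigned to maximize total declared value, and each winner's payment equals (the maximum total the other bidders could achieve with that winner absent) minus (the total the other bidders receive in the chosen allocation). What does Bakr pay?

Efficient allocation: Novak→Lot A ($119), Kapoor→Lot C ($52), Tanaka→Lot F ($157), Jensen→Lot D ($172), Bakr→Lot E ($137); total welfare W = $637.
Bakr receives Lot E at value $137, so the others get W − 137 = $500.
Without Bakr: best allocation of the remaining 4 bidders over all 5 lots is Novak→Lot A ($119), Kapoor→Lot E ($86), Tanaka→Lot F ($157), Jensen→Lot D ($172), total $534.
VCG payment = (others' best without Bakr) − (others' welfare with Bakr) = 534 − 500 = $34.

Bakr pays $34.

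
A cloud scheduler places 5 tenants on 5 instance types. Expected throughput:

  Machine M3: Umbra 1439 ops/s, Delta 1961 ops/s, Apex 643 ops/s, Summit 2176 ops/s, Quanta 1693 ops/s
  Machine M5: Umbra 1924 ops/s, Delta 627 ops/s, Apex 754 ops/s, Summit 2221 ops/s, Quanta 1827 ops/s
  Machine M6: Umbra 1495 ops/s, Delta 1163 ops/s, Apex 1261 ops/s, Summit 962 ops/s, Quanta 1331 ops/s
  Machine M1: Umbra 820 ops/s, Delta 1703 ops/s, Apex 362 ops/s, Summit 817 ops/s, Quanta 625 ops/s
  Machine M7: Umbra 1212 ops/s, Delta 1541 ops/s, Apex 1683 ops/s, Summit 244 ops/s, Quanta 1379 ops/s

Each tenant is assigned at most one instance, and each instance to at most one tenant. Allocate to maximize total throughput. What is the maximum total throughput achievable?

Optimal: Umbra→Machine M6 (1495 ops/s), Delta→Machine M1 (1703 ops/s), Apex→Machine M7 (1683 ops/s), Summit→Machine M3 (2176 ops/s), Quanta→Machine M5 (1827 ops/s) — total 1495+1703+1683+2176+1827 = 8884 ops/s.
Max-entry greedy (repeatedly take the single best remaining cell) gives 7985 ops/s, worse by 899.
Next-best assignment: Umbra→Machine M5, Delta→Machine M1, Apex→Machine M7, Summit→Machine M3, Quanta→Machine M6 = 8817 ops/s.
Swapping Umbra↔Summit (Umbra→Machine M3 1439 ops/s, Summit→Machine M6 962 ops/s) loses 1270.

Max total: 8884 ops/s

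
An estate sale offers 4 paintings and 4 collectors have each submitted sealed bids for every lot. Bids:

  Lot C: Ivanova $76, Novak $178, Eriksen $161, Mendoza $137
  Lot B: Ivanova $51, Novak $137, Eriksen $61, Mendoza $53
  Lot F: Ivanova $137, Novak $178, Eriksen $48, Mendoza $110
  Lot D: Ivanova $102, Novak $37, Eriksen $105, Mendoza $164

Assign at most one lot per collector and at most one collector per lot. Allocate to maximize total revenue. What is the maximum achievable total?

Optimal: Ivanova→Lot F ($137), Novak→Lot B ($137), Eriksen→Lot C ($161), Mendoza→Lot D ($164) — total 137+137+161+164 = $599.
Row-greedy (each collector in turn takes its best remaining lot) gives $473, worse by 126.
Checked against all permutations: $599 is optimal.

Maximum total: $599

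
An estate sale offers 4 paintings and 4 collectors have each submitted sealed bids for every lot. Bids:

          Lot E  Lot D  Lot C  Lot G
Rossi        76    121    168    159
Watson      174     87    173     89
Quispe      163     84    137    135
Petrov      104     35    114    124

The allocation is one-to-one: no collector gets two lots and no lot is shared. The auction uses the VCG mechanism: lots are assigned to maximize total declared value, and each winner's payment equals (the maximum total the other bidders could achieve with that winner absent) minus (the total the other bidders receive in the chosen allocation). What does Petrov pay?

Petrov pays $38.

Efficient allocation: Rossi→Lot D ($121), Watson→Lot C ($173), Quispe→Lot E ($163), Petrov→Lot G ($124); total welfare W = $581.
Petrov receives Lot G at value $124, so the others get W − 124 = $457.
Without Petrov: best allocation of the remaining 3 bidders over all 4 lots is Rossi→Lot G ($159), Watson→Lot C ($173), Quispe→Lot E ($163), total $495.
VCG payment = (others' best without Petrov) − (others' welfare with Petrov) = 495 − 457 = $38.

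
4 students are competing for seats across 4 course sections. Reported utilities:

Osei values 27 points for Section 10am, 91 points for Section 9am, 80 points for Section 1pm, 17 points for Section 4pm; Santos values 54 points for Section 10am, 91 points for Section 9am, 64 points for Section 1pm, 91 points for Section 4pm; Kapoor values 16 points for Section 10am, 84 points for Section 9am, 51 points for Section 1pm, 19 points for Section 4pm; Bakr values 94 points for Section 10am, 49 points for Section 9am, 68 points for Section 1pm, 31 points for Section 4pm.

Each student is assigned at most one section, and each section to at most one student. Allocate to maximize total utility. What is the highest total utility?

Optimal: Osei→Section 1pm (80 points), Santos→Section 4pm (91 points), Kapoor→Section 9am (84 points), Bakr→Section 10am (94 points) — total 80+91+84+94 = 349 points.
Column-greedy (each section in turn goes to its best remaining student) gives 268 points, worse by 81.
Swapping Santos↔Osei (Santos→Section 1pm 64 points, Osei→Section 4pm 17 points) loses 90.

Max total: 349 points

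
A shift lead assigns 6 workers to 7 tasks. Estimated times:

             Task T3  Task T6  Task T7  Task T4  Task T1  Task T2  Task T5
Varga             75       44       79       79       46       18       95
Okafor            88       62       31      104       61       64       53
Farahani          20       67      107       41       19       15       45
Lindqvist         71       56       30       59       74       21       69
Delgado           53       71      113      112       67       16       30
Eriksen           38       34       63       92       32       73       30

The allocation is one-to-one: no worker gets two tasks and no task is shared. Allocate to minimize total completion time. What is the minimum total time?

Treat this as an assignment problem: match each worker to one task.
Optimal: Varga→Task T6 (44 min), Okafor→Task T7 (31 min), Farahani→Task T3 (20 min), Lindqvist→Task T2 (21 min), Delgado→Task T5 (30 min), Eriksen→Task T1 (32 min) — total 44+31+20+21+30+32 = 178 min.
Column-greedy (each task in turn goes to its cheapest remaining worker) gives 240 min, worse by 62.
No other one-to-one assignment undercuts 178 min.

Min total: 178 min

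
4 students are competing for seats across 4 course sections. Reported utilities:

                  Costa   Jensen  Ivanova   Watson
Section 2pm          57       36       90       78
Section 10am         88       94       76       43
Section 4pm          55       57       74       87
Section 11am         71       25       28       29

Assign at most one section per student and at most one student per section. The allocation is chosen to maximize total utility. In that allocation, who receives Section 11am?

Costa receives Section 11am.

This is the linear assignment problem.
Optimal: Costa→Section 11am (71 points), Jensen→Section 10am (94 points), Ivanova→Section 2pm (90 points), Watson→Section 4pm (87 points) — total 71+94+90+87 = 342 points.
Row-greedy (each student in turn takes its best remaining section) gives 264 points, worse by 78.
No other one-to-one assignment exceeds 342 points.
Costa's own top section is Section 10am (88 points), but forcing Costa→Section 10am and reassigning the rest optimally gives only 290 points — worse by 52.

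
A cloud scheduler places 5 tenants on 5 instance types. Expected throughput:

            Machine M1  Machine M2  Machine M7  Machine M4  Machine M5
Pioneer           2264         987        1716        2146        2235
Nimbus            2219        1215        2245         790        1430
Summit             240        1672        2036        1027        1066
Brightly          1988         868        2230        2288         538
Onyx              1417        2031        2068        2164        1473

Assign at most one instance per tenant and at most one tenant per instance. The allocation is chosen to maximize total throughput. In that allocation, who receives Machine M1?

Nimbus receives Machine M1.

Optimal: Pioneer→Machine M5 (2235 ops/s), Nimbus→Machine M1 (2219 ops/s), Summit→Machine M7 (2036 ops/s), Brightly→Machine M4 (2288 ops/s), Onyx→Machine M2 (2031 ops/s) — total 2235+2219+2036+2288+2031 = 10809 ops/s.
Next-best assignment: Pioneer→Machine M5, Nimbus→Machine M1, Summit→Machine M2, Brightly→Machine M7, Onyx→Machine M4 = 10520 ops/s.
No other one-to-one assignment exceeds 10809 ops/s.
Nimbus's own top instance is Machine M7 (2245 ops/s), but forcing Nimbus→Machine M7 and reassigning the rest optimally gives only 10304 ops/s — worse by 505.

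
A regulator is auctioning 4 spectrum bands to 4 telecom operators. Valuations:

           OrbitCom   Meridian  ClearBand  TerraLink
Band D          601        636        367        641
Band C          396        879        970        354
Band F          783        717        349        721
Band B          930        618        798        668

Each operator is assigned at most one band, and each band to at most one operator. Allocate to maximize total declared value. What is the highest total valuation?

Optimal: OrbitCom→Band B ($930M), Meridian→Band F ($717M), ClearBand→Band C ($970M), TerraLink→Band D ($641M) — total 930+717+970+641 = $3258M.
Row-greedy (each operator in turn takes its best remaining band) gives $2897M, worse by 361.
Next-best assignment: OrbitCom→Band B, Meridian→Band D, ClearBand→Band C, TerraLink→Band F = $3257M.
Swapping OrbitCom↔Meridian (OrbitCom→Band F $783M, Meridian→Band B $618M) loses 246.
No other one-to-one assignment exceeds $3258M.

Maximum total: $3258M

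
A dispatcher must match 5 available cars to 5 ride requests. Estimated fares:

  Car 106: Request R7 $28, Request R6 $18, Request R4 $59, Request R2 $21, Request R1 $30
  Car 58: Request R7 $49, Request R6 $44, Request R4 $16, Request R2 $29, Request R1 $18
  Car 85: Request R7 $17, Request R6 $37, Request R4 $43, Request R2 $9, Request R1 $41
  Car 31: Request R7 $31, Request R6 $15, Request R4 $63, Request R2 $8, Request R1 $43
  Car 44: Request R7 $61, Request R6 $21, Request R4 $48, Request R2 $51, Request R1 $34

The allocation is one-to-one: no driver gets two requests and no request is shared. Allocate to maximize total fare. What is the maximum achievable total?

Optimal: Car 106→Request R4 ($59), Car 58→Request R7 ($49), Car 85→Request R6 ($37), Car 31→Request R1 ($43), Car 44→Request R2 ($51) — total 59+49+37+43+51 = $239.
Row-greedy (each driver in turn takes its best remaining request) gives $215, worse by 24.
No other one-to-one assignment exceeds $239.

Max total: $239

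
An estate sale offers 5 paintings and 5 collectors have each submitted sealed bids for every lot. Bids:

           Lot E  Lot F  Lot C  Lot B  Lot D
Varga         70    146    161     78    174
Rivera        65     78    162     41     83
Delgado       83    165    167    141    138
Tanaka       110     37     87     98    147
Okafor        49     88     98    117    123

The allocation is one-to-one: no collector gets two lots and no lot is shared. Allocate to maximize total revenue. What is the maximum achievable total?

Maximum total: $728

Optimal: Varga→Lot D ($174), Rivera→Lot C ($162), Delgado→Lot F ($165), Tanaka→Lot E ($110), Okafor→Lot B ($117) — total 174+162+165+110+117 = $728.
Max-entry greedy (repeatedly take the single best remaining cell) gives $646, worse by 82.
Swapping Okafor↔Varga (Okafor→Lot D $123, Varga→Lot B $78) loses 90.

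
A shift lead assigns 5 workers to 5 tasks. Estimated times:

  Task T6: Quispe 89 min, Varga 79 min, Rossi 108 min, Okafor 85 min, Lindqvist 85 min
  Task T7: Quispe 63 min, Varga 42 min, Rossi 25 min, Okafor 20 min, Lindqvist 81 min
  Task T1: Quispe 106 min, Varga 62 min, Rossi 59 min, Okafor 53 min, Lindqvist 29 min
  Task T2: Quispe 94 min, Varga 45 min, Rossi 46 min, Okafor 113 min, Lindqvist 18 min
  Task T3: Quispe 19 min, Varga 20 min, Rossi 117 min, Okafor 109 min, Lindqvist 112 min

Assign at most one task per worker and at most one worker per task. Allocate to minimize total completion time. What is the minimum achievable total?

This is the linear assignment problem.
Optimal: Quispe→Task T3 (19 min), Varga→Task T6 (79 min), Rossi→Task T2 (46 min), Okafor→Task T7 (20 min), Lindqvist→Task T1 (29 min) — total 19+79+46+20+29 = 193 min.
Row-greedy (each worker in turn takes its cheapest remaining task) gives 245 min, worse by 52.
Every other assignment is strictly worse.

Minimum total: 193 min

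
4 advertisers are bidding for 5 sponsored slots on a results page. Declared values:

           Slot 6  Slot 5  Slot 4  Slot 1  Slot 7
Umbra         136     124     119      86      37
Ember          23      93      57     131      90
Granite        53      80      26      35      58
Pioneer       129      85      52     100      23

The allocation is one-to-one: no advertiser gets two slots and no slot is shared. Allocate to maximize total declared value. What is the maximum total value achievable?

Max total: $459

This is the linear assignment problem.
Optimal: Umbra→Slot 4 ($119), Ember→Slot 1 ($131), Granite→Slot 5 ($80), Pioneer→Slot 6 ($129) — total 119+131+80+129 = $459.
Next-best assignment: Umbra→Slot 5, Ember→Slot 1, Granite→Slot 7, Pioneer→Slot 6 = $442.
Swapping Ember↔Pioneer (Ember→Slot 6 $23, Pioneer→Slot 1 $100) loses 137.
Checked against all permutations: $459 is optimal.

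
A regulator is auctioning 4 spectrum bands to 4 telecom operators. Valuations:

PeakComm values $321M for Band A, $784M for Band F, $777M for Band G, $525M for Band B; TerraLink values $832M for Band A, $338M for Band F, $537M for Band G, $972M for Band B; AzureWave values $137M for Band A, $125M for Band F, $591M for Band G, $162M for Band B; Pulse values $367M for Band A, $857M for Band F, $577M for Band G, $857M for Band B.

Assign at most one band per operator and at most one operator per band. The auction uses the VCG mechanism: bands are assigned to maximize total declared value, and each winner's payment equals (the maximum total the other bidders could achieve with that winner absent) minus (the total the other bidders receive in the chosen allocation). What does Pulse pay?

Pulse pays $140M.

Efficient allocation: PeakComm→Band F ($784M), TerraLink→Band A ($832M), AzureWave→Band G ($591M), Pulse→Band B ($857M); total welfare W = $3064M.
Pulse receives Band B at value $857M, so the others get W − 857 = $2207M.
Without Pulse: best allocation of the remaining 3 bidders over all 4 bands is PeakComm→Band F ($784M), TerraLink→Band B ($972M), AzureWave→Band G ($591M), total $2347M.
VCG payment = (others' best without Pulse) − (others' welfare with Pulse) = 2347 − 2207 = $140M.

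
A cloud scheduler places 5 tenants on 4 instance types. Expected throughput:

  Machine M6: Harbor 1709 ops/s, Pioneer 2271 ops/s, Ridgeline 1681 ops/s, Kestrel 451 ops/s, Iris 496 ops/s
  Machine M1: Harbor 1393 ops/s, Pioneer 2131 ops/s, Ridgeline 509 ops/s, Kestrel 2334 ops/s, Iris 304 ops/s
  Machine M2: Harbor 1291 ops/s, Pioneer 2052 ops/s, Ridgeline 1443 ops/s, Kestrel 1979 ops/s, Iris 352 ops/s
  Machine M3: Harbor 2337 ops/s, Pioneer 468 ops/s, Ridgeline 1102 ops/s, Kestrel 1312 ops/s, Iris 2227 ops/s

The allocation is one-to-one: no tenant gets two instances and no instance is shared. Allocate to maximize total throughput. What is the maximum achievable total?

Max total: 8404 ops/s

This is a one-to-one assignment (maximum-weight bipartite matching).
Optimal: Ridgeline→Machine M6 (1681 ops/s), Kestrel→Machine M1 (2334 ops/s), Pioneer→Machine M2 (2052 ops/s), Harbor→Machine M3 (2337 ops/s) — total 1681+2334+2052+2337 = 8404 ops/s.
Max-entry greedy (repeatedly take the single best remaining cell) gives 8385 ops/s, worse by 19.
Swapping Ridgeline↔Harbor (Ridgeline→Machine M3 1102 ops/s, Harbor→Machine M6 1709 ops/s) loses 1207.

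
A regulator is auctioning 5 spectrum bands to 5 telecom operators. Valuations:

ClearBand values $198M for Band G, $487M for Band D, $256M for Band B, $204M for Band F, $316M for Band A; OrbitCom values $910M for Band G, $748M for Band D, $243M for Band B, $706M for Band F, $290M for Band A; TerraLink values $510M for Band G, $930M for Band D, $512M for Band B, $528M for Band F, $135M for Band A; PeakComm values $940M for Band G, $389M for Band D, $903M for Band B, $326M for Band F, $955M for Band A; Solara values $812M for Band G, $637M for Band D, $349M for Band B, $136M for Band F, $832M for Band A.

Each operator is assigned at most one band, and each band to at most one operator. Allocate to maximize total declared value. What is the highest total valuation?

Maximum total: $3779M

This is the linear assignment problem.
Optimal: ClearBand→Band F ($204M), OrbitCom→Band G ($910M), TerraLink→Band D ($930M), PeakComm→Band B ($903M), Solara→Band A ($832M) — total 204+910+930+903+832 = $3779M.
Column-greedy (each band in turn goes to its best remaining operator) gives $3241M, worse by 538.
Next-best assignment: ClearBand→Band A, OrbitCom→Band F, TerraLink→Band D, PeakComm→Band B, Solara→Band G = $3667M.
Swapping Solara↔PeakComm (Solara→Band B $349M, PeakComm→Band A $955M) loses 431.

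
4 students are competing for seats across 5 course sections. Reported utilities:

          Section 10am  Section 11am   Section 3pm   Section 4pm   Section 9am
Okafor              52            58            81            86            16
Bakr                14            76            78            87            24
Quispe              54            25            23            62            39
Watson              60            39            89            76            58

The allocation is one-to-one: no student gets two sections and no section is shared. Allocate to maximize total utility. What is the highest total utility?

Optimal: Okafor→Section 4pm (86 points), Bakr→Section 11am (76 points), Quispe→Section 10am (54 points), Watson→Section 3pm (89 points) — total 86+76+54+89 = 305 points.
Max-entry greedy (repeatedly take the single best remaining cell) gives 288 points, worse by 17.

Max total: 305 points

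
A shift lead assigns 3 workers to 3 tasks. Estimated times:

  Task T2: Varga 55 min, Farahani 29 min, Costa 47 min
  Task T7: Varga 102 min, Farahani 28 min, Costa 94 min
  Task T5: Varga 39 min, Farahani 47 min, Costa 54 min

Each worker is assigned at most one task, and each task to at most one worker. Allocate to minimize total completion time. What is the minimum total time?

Minimum total: 114 min

This is a one-to-one assignment (minimum-cost bipartite matching).
Optimal: Varga→Task T5 (39 min), Farahani→Task T7 (28 min), Costa→Task T2 (47 min) — total 39+28+47 = 114 min.
Column-greedy (each task in turn goes to its cheapest remaining worker) gives 162 min, worse by 48.
Next-best assignment: Varga→Task T2, Farahani→Task T7, Costa→Task T5 = 137 min.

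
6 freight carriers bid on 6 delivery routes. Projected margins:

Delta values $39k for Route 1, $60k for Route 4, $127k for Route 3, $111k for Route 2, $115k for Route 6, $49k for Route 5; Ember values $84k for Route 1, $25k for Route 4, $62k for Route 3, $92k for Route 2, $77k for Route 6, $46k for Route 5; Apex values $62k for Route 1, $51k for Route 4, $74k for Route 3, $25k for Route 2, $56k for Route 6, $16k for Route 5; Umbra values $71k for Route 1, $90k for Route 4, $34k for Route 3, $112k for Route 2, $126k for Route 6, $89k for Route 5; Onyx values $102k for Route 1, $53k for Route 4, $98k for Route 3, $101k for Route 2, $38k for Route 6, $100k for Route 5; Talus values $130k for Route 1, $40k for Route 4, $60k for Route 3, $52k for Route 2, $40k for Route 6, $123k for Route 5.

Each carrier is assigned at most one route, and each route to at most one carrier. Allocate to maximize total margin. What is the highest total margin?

Optimal: Delta→Route 3 ($127k), Ember→Route 2 ($92k), Apex→Route 4 ($51k), Umbra→Route 6 ($126k), Onyx→Route 5 ($100k), Talus→Route 1 ($130k) — total 127+92+51+126+100+130 = $626k.
Max-entry greedy (repeatedly take the single best remaining cell) gives $581k, worse by 45.
Next-best assignment: Delta→Route 3, Ember→Route 2, Apex→Route 4, Umbra→Route 6, Onyx→Route 1, Talus→Route 5 = $621k.

Maximum total: $626k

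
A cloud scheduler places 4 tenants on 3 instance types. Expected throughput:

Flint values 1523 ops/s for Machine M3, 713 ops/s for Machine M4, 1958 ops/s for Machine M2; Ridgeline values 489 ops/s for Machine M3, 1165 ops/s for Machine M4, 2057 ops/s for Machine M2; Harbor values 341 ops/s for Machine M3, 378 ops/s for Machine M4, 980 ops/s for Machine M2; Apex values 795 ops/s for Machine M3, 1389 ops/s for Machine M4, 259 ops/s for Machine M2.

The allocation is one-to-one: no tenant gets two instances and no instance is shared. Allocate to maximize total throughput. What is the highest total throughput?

Max total: 4969 ops/s

This is a one-to-one assignment (maximum-weight bipartite matching).
Optimal: Flint→Machine M3 (1523 ops/s), Apex→Machine M4 (1389 ops/s), Ridgeline→Machine M2 (2057 ops/s) — total 1523+1389+2057 = 4969 ops/s.
Row-greedy (each tenant in turn takes its best remaining instance) gives 3464 ops/s, worse by 1505.
Next-best assignment: Flint→Machine M3, Harbor→Machine M4, Ridgeline→Machine M2 = 3958 ops/s.
Checked against all permutations: 4969 ops/s is optimal.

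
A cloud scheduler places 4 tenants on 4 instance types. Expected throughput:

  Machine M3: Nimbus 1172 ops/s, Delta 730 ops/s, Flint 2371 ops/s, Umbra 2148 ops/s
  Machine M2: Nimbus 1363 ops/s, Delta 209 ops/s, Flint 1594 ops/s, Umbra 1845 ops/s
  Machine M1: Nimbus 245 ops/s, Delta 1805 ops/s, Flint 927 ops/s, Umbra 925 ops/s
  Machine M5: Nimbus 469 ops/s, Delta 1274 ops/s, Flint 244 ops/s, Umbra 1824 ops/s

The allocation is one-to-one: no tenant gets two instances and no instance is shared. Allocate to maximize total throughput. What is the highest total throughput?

Max total: 7363 ops/s

Optimal: Nimbus→Machine M2 (1363 ops/s), Delta→Machine M1 (1805 ops/s), Flint→Machine M3 (2371 ops/s), Umbra→Machine M5 (1824 ops/s) — total 1363+1805+2371+1824 = 7363 ops/s.
Column-greedy (each instance in turn goes to its best remaining tenant) gives 6490 ops/s, worse by 873.
Next-best assignment: Nimbus→Machine M5, Delta→Machine M1, Flint→Machine M3, Umbra→Machine M2 = 6490 ops/s.
Checked against all permutations: 7363 ops/s is optimal.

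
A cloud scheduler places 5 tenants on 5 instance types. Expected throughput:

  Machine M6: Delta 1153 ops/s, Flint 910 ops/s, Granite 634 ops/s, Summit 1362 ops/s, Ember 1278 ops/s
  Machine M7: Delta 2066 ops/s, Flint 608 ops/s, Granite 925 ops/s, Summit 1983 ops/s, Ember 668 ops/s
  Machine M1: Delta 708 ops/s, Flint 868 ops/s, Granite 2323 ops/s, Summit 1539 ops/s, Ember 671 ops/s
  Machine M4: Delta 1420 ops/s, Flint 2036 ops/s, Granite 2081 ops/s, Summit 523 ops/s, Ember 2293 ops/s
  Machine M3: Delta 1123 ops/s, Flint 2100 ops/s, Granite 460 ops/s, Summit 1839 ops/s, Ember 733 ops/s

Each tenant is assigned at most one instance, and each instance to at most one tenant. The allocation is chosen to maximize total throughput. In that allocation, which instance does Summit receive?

Optimal: Delta→Machine M7 (2066 ops/s), Flint→Machine M3 (2100 ops/s), Granite→Machine M1 (2323 ops/s), Summit→Machine M6 (1362 ops/s), Ember→Machine M4 (2293 ops/s) — total 2066+2100+2323+1362+2293 = 10144 ops/s.
Checked against all permutations: 10144 ops/s is optimal.
Summit's own top instance is Machine M7 (1983 ops/s), but forcing Summit→Machine M7 and reassigning the rest optimally gives only 9852 ops/s — worse by 292.

Summit receives Machine M6.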